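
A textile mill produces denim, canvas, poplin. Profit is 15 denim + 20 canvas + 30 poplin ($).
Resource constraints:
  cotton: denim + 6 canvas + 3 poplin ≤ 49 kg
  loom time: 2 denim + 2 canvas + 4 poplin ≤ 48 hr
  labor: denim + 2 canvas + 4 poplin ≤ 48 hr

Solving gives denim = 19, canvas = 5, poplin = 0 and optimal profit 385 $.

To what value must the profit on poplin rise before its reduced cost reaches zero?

31

Binding: cotton and loom time. Non-binding: labor (19 unused).
Since labor is not tight, its dual is 0.
Dual feasibility on the basic columns requires 1·y_cotton + 2·y_loom time = 15, 6·y_cotton + 2·y_loom time = 20.
→ y_cotton = 1 and y_loom time = 7.
poplin enters the basis when its profit ≥ yᵀa₃ = 1·3 + 7·4 = 31.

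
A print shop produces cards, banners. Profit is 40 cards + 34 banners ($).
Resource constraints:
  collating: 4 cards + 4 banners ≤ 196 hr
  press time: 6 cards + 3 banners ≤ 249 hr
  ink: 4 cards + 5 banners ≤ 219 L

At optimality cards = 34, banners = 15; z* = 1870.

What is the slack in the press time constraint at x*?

press time used = 6·34 + 3·15 = 249; slack = 249 − 249 = 0.

0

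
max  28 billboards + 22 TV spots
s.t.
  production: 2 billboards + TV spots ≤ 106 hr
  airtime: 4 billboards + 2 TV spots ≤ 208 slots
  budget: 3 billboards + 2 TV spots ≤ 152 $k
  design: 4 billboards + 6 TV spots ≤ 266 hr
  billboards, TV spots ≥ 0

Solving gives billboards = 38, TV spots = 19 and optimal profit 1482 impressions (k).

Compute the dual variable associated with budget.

Check each constraint at x*: production 95/106 (slack 11); airtime 190/208 (slack 18); budget 152/152 (tight); design 266/266 (tight).
Slack constraints have shadow price 0 (complementary slackness).
The binding rows give the dual system: 3·y_budget + 4·y_design = 28 and 2·y_budget + 6·y_design = 22.
This yields shadow prices y_budget = 8, y_design = 1.
Shadow price of budget = 8.

8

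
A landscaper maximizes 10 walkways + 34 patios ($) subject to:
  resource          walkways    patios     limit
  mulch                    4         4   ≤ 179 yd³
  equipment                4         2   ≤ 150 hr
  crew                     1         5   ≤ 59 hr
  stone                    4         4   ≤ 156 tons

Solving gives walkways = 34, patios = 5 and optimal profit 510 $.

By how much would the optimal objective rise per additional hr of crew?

Check each constraint at x*: mulch 156/179 (slack 23); equipment 146/150 (slack 4); crew 59/59 (tight); stone 156/156 (tight).
Since mulch, equipment are not tight, their duals are 0.
From A_Bᵀ y = c: 1·y_crew + 4·y_stone = 10; 5·y_crew + 4·y_stone = 34.
Solving: y_crew = 6, y_stone = 1.
Shadow price of crew = 6.

6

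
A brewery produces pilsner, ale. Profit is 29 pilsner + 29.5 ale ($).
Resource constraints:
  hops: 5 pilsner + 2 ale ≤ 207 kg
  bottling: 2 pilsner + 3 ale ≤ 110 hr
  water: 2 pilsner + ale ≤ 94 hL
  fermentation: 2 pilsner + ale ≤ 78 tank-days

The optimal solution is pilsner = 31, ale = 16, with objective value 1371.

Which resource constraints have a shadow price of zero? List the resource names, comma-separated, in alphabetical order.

hops: 187/207 (slack 20)
bottling: 110/110 (binding)
water: 78/94 (slack 16)
fermentation: 78/78 (binding)
By complementary slackness, a constraint with positive slack has shadow price 0 → hops, water.

hops, water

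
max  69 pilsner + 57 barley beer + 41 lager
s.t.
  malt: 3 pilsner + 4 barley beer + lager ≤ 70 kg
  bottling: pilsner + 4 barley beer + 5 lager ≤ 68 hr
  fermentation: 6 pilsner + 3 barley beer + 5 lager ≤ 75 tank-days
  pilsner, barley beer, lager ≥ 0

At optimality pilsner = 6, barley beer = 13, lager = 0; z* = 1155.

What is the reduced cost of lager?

-3

Check each constraint at x*: malt 70/70 (tight); bottling 58/68 (slack 10); fermentation 75/75 (tight).
By complementary slackness, y = 0 for the non-binding constraint.
From A_Bᵀ y = c: 3·y_malt + 6·y_fermentation = 69; 4·y_malt + 3·y_fermentation = 57.
→ y_malt = 9 and y_fermentation = 7.
Reduced cost of lager: c₃ − yᵀa₃ = 41 − (9·1 + 7·5) = 41 − 44 = -3.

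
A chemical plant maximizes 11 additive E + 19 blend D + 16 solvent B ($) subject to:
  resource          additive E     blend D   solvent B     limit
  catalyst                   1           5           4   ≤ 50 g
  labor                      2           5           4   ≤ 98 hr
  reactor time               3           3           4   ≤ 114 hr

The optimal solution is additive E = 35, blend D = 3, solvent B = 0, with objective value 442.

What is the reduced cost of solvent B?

-4

Binding: catalyst and reactor time. Non-binding: labor (13 unused).
By complementary slackness, y = 0 for the non-binding constraint.
Dual feasibility on the basic columns requires 1·y_catalyst + 3·y_reactor time = 11, 5·y_catalyst + 3·y_reactor time = 19.
This yields shadow prices y_catalyst = 2, y_reactor time = 3.
Reduced cost of solvent B: c₃ − yᵀa₃ = 16 − (2·4 + 3·4) = 16 − 20 = -4.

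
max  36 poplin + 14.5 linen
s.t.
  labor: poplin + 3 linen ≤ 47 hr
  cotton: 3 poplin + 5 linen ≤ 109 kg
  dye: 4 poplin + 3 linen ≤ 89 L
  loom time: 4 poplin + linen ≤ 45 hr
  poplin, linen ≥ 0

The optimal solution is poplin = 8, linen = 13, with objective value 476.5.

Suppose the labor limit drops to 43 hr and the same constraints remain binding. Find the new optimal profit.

468.5

Check each constraint at x*: labor 47/47 (tight); cotton 89/109 (slack 20); dye 71/89 (slack 18); loom time 45/45 (tight).
Slack constraints have shadow price 0 (complementary slackness).
Dual feasibility on the basic columns requires 1·y_labor + 4·y_loom time = 36, 3·y_labor + 1·y_loom time = 14.5.
This yields shadow prices y_labor = 2, y_loom time = 8.5.
Δz = y_labor·Δb = 2 × (-4) = -8, so new z* = 476.5 − 8 = 468.5.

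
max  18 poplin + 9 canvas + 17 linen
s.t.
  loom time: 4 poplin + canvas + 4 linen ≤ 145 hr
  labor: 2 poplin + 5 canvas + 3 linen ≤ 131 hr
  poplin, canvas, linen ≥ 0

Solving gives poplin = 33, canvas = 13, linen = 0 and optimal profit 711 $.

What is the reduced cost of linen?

Both loom time and labor are binding at x*.
From A_Bᵀ y = c: 4·y_loom time + 2·y_labor = 18; 1·y_loom time + 5·y_labor = 9.
→ y_loom time = 4 and y_labor = 1.
Reduced cost of linen: c₃ − yᵀa₃ = 17 − (4·4 + 1·3) = 17 − 19 = -2.

-2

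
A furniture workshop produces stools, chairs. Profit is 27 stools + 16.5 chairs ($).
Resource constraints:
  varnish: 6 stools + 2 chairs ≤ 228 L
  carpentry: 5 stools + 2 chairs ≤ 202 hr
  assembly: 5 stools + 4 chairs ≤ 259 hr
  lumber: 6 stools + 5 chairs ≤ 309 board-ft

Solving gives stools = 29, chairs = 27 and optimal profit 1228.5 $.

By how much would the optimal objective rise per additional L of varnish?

Binding: varnish and lumber. Non-binding: carpentry (3 unused), assembly (6 unused).
Slack constraints have shadow price 0 (complementary slackness).
The binding rows give the dual system: 6·y_varnish + 6·y_lumber = 27 and 2·y_varnish + 5·y_lumber = 16.5.
→ y_varnish = 2 and y_lumber = 2.5.
Shadow price of varnish = 2.

2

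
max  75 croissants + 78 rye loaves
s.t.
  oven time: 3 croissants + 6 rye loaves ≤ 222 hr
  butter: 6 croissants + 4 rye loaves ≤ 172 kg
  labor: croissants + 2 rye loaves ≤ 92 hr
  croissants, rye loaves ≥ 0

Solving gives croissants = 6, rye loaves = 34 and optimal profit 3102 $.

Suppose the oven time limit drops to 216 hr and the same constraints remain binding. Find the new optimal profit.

3060

At the optimum: oven time uses 222 of 222 (binding); butter uses 172 of 172 (binding); labor uses 74 of 92 (slack = 18).
Slack constraints have shadow price 0 (complementary slackness).
From A_Bᵀ y = c: 3·y_oven time + 6·y_butter = 75; 6·y_oven time + 4·y_butter = 78.
This yields shadow prices y_oven time = 7, y_butter = 9.
Δz = y_oven time·Δb = 7 × (-6) = -42, so new z* = 3102 − 42 = 3060.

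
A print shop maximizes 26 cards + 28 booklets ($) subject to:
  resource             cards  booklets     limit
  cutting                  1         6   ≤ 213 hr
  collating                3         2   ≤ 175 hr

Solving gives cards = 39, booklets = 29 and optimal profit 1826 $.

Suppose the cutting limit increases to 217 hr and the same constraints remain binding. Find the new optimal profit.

Both cutting and collating are binding at x*.
Dual feasibility on the basic columns requires 1·y_cutting + 3·y_collating = 26, 6·y_cutting + 2·y_collating = 28.
This yields shadow prices y_cutting = 2, y_collating = 8.
Δz = y_cutting·Δb = 2 × (4) = 8, so new z* = 1826 + 8 = 1834.

1834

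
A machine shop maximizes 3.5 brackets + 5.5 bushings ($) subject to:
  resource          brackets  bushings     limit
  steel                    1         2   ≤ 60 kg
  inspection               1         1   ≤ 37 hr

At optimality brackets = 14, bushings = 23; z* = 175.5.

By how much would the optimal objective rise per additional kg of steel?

At the optimum: steel uses 60 of 60 (binding); inspection uses 37 of 37 (binding).
Dual feasibility on the basic columns requires 1·y_steel + 1·y_inspection = 3.5, 2·y_steel + 1·y_inspection = 5.5.
This yields shadow prices y_steel = 2, y_inspection = 1.5.
Shadow price of steel = 2.

2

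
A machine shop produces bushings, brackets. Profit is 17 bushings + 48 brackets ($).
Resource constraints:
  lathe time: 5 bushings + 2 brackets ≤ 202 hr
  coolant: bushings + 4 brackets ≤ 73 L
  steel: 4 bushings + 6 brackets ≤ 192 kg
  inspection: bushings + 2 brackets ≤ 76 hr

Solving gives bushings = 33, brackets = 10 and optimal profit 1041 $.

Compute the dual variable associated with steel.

Binding: coolant and steel. Non-binding: lathe time (17 unused), inspection (23 unused).
Slack constraints have shadow price 0 (complementary slackness).
The binding rows give the dual system: 1·y_coolant + 4·y_steel = 17 and 4·y_coolant + 6·y_steel = 48.
→ y_coolant = 9 and y_steel = 2.
Shadow price of steel = 2.

2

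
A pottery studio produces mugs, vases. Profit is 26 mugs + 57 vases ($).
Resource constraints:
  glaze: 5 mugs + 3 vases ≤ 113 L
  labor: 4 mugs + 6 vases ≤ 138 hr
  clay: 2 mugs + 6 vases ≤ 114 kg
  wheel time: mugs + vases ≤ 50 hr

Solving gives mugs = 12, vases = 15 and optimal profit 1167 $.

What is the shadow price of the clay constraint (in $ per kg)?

6

Check each constraint at x*: glaze 105/113 (slack 8); labor 138/138 (tight); clay 114/114 (tight); wheel time 27/50 (slack 23).
Since glaze, wheel time are not tight, their duals are 0.
From A_Bᵀ y = c: 4·y_labor + 2·y_clay = 26; 6·y_labor + 6·y_clay = 57.
This yields shadow prices y_labor = 3.5, y_clay = 6.
Shadow price of clay = 6.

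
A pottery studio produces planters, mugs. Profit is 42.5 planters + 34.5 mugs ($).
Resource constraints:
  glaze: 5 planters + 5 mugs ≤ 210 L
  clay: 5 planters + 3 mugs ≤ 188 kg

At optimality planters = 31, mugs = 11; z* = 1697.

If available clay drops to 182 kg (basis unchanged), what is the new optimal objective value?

1673

Check each constraint at x*: glaze 210/210 (tight); clay 188/188 (tight).
The binding rows give the dual system: 5·y_glaze + 5·y_clay = 42.5 and 5·y_glaze + 3·y_clay = 34.5.
→ y_glaze = 4.5 and y_clay = 4.
Δz = y_clay·Δb = 4 × (-6) = -24, so new z* = 1697 − 24 = 1673.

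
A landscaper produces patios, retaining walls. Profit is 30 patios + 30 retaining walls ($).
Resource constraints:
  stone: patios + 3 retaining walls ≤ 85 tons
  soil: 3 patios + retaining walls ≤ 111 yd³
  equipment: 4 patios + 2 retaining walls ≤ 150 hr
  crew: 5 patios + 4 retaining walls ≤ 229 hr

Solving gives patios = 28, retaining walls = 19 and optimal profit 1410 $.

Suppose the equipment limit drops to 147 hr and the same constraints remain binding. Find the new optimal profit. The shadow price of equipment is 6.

1392

Δb = -3, so new z* = 1410 + (6)·(-3) = 1410 − 18 = 1392.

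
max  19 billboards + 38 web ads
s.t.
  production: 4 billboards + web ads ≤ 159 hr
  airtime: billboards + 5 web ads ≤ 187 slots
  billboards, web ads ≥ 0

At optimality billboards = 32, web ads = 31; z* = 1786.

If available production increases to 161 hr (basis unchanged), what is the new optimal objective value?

Check each constraint at x*: production 159/159 (tight); airtime 187/187 (tight).
The binding rows give the dual system: 4·y_production + 1·y_airtime = 19 and 1·y_production + 5·y_airtime = 38.
This yields shadow prices y_production = 3, y_airtime = 7.
Δz = y_production·Δb = 3 × (2) = 6, so new z* = 1786 + 6 = 1792.

1792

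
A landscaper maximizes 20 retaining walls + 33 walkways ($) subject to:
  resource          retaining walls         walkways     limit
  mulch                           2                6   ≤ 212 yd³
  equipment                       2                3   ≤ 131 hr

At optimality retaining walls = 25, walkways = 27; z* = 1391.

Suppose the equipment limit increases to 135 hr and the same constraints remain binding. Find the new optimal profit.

At the optimum: mulch uses 212 of 212 (binding); equipment uses 131 of 131 (binding).
The binding rows give the dual system: 2·y_mulch + 2·y_equipment = 20 and 6·y_mulch + 3·y_equipment = 33.
Solving: y_mulch = 1, y_equipment = 9.
Δz = y_equipment·Δb = 9 × (4) = 36, so new z* = 1391 + 36 = 1427.

1427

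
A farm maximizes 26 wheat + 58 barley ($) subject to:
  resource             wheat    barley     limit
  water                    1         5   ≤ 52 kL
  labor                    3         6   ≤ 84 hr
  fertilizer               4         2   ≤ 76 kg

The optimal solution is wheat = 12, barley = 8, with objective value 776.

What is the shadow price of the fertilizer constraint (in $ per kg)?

0

Binding: water and labor. Non-binding: fertilizer (12 unused).
By complementary slackness, y = 0 for the non-binding constraint.
The binding rows give the dual system: 1·y_water + 3·y_labor = 26 and 5·y_water + 6·y_labor = 58.
This yields shadow prices y_water = 2, y_labor = 8.
Shadow price of fertilizer = 0.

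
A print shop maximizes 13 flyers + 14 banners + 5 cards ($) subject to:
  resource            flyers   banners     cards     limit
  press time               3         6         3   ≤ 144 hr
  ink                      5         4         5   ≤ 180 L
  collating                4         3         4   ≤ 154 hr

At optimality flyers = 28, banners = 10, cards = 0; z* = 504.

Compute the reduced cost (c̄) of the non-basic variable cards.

-8

Check each constraint at x*: press time 144/144 (tight); ink 180/180 (tight); collating 142/154 (slack 12).
Since collating is not tight, its dual is 0.
Dual feasibility on the basic columns requires 3·y_press time + 5·y_ink = 13, 6·y_press time + 4·y_ink = 14.
This yields shadow prices y_press time = 1, y_ink = 2.
Reduced cost of cards: c₃ − yᵀa₃ = 5 − (1·3 + 2·5) = 5 − 13 = -8.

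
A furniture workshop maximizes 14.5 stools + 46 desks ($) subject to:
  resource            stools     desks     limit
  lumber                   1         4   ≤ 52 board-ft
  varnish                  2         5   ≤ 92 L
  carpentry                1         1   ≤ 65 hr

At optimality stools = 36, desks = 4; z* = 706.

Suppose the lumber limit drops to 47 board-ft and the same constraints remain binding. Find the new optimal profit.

Check each constraint at x*: lumber 52/52 (tight); varnish 92/92 (tight); carpentry 40/65 (slack 25).
By complementary slackness, y = 0 for the non-binding constraint.
The binding rows give the dual system: 1·y_lumber + 2·y_varnish = 14.5 and 4·y_lumber + 5·y_varnish = 46.
Solving: y_lumber = 6.5, y_varnish = 4.
Δz = y_lumber·Δb = 6.5 × (-5) = -32.5, so new z* = 706 − 32.5 = 673.5.

673.5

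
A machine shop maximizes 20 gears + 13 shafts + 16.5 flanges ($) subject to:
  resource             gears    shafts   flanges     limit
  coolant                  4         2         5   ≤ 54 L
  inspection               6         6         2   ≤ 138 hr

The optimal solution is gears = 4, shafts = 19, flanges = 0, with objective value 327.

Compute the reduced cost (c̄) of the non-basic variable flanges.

Check each constraint at x*: coolant 54/54 (tight); inspection 138/138 (tight).
From A_Bᵀ y = c: 4·y_coolant + 6·y_inspection = 20; 2·y_coolant + 6·y_inspection = 13.
→ y_coolant = 3.5 and y_inspection = 1.
Reduced cost of flanges: c₃ − yᵀa₃ = 16.5 − (3.5·5 + 1·2) = 16.5 − 19.5 = -3.

-3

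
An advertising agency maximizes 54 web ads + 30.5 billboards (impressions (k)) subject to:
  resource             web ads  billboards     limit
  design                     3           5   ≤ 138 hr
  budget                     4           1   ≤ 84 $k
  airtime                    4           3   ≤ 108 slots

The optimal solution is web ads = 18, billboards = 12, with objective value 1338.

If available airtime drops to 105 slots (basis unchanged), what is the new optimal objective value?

At the optimum: design uses 114 of 138 (slack = 24); budget uses 84 of 84 (binding); airtime uses 108 of 108 (binding).
By complementary slackness, y = 0 for the non-binding constraint.
Dual feasibility on the basic columns requires 4·y_budget + 4·y_airtime = 54, 1·y_budget + 3·y_airtime = 30.5.
Solving: y_budget = 5, y_airtime = 8.5.
Δz = y_airtime·Δb = 8.5 × (-3) = -25.5, so new z* = 1338 − 25.5 = 1312.5.

1312.5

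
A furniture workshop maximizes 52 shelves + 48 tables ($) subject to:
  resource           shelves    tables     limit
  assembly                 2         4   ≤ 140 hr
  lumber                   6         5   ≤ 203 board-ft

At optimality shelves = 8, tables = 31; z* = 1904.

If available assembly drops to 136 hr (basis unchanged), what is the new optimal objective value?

Both assembly and lumber are binding at x*.
From A_Bᵀ y = c: 2·y_assembly + 6·y_lumber = 52; 4·y_assembly + 5·y_lumber = 48.
→ y_assembly = 2 and y_lumber = 8.
Δz = y_assembly·Δb = 2 × (-4) = -8, so new z* = 1904 − 8 = 1896.

1896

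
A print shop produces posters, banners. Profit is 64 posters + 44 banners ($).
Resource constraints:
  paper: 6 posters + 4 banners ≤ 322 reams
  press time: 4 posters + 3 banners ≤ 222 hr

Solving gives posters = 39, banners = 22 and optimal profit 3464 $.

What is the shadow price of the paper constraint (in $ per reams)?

8

At the optimum: paper uses 322 of 322 (binding); press time uses 222 of 222 (binding).
Dual feasibility on the basic columns requires 6·y_paper + 4·y_press time = 64, 4·y_paper + 3·y_press time = 44.
This yields shadow prices y_paper = 8, y_press time = 4.
Shadow price of paper = 8.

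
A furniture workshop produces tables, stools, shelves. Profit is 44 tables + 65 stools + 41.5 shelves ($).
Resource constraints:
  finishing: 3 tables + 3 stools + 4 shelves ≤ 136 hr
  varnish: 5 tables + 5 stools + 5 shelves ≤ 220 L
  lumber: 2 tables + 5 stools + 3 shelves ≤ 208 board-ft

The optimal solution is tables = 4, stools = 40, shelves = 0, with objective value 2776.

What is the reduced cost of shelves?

-9.5

Binding: varnish and lumber. Non-binding: finishing (4 unused).
By complementary slackness, y = 0 for the non-binding constraint.
The binding rows give the dual system: 5·y_varnish + 2·y_lumber = 44 and 5·y_varnish + 5·y_lumber = 65.
Solving: y_varnish = 6, y_lumber = 7.
Reduced cost of shelves: c₃ − yᵀa₃ = 41.5 − (6·5 + 7·3) = 41.5 − 51 = -9.5.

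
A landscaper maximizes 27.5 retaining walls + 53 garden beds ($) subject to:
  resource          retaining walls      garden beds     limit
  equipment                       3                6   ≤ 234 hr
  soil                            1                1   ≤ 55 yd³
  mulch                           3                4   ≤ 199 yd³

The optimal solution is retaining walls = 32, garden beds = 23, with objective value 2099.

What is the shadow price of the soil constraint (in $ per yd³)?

At the optimum: equipment uses 234 of 234 (binding); soil uses 55 of 55 (binding); mulch uses 188 of 199 (slack = 11).
Slack constraints have shadow price 0 (complementary slackness).
Dual feasibility on the basic columns requires 3·y_equipment + 1·y_soil = 27.5, 6·y_equipment + 1·y_soil = 53.
Solving: y_equipment = 8.5, y_soil = 2.
Shadow price of soil = 2.

2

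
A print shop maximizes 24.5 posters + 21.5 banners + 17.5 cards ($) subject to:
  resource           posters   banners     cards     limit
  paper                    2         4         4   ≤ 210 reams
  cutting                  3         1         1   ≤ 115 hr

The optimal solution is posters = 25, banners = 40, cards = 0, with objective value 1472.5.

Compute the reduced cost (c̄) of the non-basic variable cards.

Check each constraint at x*: paper 210/210 (tight); cutting 115/115 (tight).
The binding rows give the dual system: 2·y_paper + 3·y_cutting = 24.5 and 4·y_paper + 1·y_cutting = 21.5.
This yields shadow prices y_paper = 4, y_cutting = 5.5.
Reduced cost of cards: c₃ − yᵀa₃ = 17.5 − (4·4 + 5.5·1) = 17.5 − 21.5 = -4.

-4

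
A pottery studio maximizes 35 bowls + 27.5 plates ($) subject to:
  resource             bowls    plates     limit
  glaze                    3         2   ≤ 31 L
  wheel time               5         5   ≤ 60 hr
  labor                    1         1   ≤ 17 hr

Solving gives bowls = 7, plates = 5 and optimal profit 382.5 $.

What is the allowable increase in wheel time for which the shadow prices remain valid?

17.5

Binding constraints: glaze, wheel time. The basis is B = [[3,2],[5,5]] with det 5.
Per unit increase in wheel time, x* moves by d = (-0.4, 0.6).
The basis stays optimal until bowls reaches 0; allowable increase = 17.5 hr.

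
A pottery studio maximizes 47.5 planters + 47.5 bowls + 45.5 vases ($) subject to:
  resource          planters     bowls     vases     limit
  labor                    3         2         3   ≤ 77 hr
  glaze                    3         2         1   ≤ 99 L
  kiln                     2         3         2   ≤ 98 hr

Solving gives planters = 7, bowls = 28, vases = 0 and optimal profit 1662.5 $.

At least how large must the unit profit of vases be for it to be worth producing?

Check each constraint at x*: labor 77/77 (tight); glaze 77/99 (slack 22); kiln 98/98 (tight).
Slack constraints have shadow price 0 (complementary slackness).
The binding rows give the dual system: 3·y_labor + 2·y_kiln = 47.5 and 2·y_labor + 3·y_kiln = 47.5.
This yields shadow prices y_labor = 9.5, y_kiln = 9.5.
vases enters the basis when its profit ≥ yᵀa₃ = 9.5·3 + 9.5·2 = 47.5.

47.5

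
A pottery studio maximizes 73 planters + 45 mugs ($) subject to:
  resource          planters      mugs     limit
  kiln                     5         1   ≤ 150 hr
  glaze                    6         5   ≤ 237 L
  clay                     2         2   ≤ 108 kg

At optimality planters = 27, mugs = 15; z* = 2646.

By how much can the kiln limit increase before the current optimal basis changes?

47.5

Binding constraints: kiln, glaze. The basis is B = [[5,1],[6,5]] with det 19.
Per unit increase in kiln, x* moves by d = (0.2632, -0.3158).
The basis stays optimal until mugs reaches 0; allowable increase = 47.5 hr.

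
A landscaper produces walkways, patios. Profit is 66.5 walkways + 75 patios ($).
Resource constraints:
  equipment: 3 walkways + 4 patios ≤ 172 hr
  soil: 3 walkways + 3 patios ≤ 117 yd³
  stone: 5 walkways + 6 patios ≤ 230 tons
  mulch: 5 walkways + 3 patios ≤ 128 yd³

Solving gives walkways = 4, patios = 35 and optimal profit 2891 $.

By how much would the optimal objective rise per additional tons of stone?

Binding: soil and stone. Non-binding: equipment (20 unused), mulch (3 unused).
Slack constraints have shadow price 0 (complementary slackness).
From A_Bᵀ y = c: 3·y_soil + 5·y_stone = 66.5; 3·y_soil + 6·y_stone = 75.
→ y_soil = 8 and y_stone = 8.5.
Shadow price of stone = 8.5.

8.5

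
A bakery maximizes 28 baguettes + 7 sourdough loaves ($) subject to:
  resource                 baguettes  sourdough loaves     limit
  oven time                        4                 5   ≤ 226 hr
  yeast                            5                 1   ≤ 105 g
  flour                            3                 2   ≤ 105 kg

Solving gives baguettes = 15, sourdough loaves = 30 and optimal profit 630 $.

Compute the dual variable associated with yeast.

5

Binding: yeast and flour. Non-binding: oven time (16 unused).
By complementary slackness, y = 0 for the non-binding constraint.
From A_Bᵀ y = c: 5·y_yeast + 3·y_flour = 28; 1·y_yeast + 2·y_flour = 7.
This yields shadow prices y_yeast = 5, y_flour = 1.
Shadow price of yeast = 5.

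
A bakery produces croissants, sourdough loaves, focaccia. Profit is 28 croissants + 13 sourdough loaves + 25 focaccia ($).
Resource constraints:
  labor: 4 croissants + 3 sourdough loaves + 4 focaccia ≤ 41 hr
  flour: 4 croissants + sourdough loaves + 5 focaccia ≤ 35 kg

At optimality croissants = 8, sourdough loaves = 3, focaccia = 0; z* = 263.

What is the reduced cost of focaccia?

-7

Both labor and flour are binding at x*.
The binding rows give the dual system: 4·y_labor + 4·y_flour = 28 and 3·y_labor + 1·y_flour = 13.
This yields shadow prices y_labor = 3, y_flour = 4.
Reduced cost of focaccia: c₃ − yᵀa₃ = 25 − (3·4 + 4·5) = 25 − 32 = -7.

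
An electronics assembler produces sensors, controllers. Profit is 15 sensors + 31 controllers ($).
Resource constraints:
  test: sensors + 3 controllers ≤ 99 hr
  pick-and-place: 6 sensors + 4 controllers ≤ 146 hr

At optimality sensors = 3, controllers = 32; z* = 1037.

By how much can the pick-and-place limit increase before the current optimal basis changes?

448

Binding constraints: test, pick-and-place. The basis is B = [[1,3],[6,4]] with det -14.
Per unit increase in pick-and-place, x* moves by d = (0.2143, -0.0714).
The basis stays optimal until controllers reaches 0; allowable increase = 448 hr.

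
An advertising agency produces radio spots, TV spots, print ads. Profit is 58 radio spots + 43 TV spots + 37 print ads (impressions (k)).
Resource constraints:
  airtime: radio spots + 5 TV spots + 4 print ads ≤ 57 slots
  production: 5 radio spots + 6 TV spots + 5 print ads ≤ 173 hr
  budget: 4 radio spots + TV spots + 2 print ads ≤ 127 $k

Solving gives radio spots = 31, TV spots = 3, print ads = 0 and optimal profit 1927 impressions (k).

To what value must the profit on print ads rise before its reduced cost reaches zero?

Check each constraint at x*: airtime 46/57 (slack 11); production 173/173 (tight); budget 127/127 (tight).
By complementary slackness, y = 0 for the non-binding constraint.
From A_Bᵀ y = c: 5·y_production + 4·y_budget = 58; 6·y_production + 1·y_budget = 43.
→ y_production = 6 and y_budget = 7.
print ads enters the basis when its profit ≥ yᵀa₃ = 6·5 + 7·2 = 44.

44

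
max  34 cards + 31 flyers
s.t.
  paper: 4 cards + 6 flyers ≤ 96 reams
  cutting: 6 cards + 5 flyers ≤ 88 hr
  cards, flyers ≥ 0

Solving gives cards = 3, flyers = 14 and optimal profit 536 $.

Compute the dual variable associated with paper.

Both paper and cutting are binding at x*.
Dual feasibility on the basic columns requires 4·y_paper + 6·y_cutting = 34, 6·y_paper + 5·y_cutting = 31.
→ y_paper = 1 and y_cutting = 5.
Shadow price of paper = 1.

1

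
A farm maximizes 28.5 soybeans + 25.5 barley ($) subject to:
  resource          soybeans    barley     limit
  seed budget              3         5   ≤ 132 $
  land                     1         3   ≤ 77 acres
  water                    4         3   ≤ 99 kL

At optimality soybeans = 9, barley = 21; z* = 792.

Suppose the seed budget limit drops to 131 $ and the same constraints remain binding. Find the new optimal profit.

Binding: seed budget and water. Non-binding: land (5 unused).
By complementary slackness, y = 0 for the non-binding constraint.
From A_Bᵀ y = c: 3·y_seed budget + 4·y_water = 28.5; 5·y_seed budget + 3·y_water = 25.5.
This yields shadow prices y_seed budget = 1.5, y_water = 6.
Δz = y_seed budget·Δb = 1.5 × (-1) = -1.5, so new z* = 792 − 1.5 = 790.5.

790.5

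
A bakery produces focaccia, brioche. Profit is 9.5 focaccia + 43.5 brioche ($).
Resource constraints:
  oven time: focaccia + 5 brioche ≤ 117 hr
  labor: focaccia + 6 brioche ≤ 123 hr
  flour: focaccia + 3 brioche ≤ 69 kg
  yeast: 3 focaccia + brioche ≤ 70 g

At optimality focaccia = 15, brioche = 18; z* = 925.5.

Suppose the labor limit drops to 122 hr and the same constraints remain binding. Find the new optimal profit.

Check each constraint at x*: oven time 105/117 (slack 12); labor 123/123 (tight); flour 69/69 (tight); yeast 63/70 (slack 7).
By complementary slackness, y = 0 for the non-binding constraints.
The binding rows give the dual system: 1·y_labor + 1·y_flour = 9.5 and 6·y_labor + 3·y_flour = 43.5.
→ y_labor = 5 and y_flour = 4.5.
Δz = y_labor·Δb = 5 × (-1) = -5, so new z* = 925.5 − 5 = 920.5.

920.5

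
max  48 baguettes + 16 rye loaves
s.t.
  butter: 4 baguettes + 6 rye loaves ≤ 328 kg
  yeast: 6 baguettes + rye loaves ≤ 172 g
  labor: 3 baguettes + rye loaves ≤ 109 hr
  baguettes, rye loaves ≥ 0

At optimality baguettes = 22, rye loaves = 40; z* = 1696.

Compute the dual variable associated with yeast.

At the optimum: butter uses 328 of 328 (binding); yeast uses 172 of 172 (binding); labor uses 106 of 109 (slack = 3).
Since labor is not tight, its dual is 0.
Dual feasibility on the basic columns requires 4·y_butter + 6·y_yeast = 48, 6·y_butter + 1·y_yeast = 16.
Solving: y_butter = 1.5, y_yeast = 7.
Shadow price of yeast = 7.

7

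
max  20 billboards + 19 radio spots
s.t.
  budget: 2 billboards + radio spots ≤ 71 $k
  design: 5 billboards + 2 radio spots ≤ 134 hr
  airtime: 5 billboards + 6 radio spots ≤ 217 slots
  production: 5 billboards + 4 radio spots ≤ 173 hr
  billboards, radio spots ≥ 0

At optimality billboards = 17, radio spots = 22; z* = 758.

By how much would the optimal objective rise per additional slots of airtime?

1.5

At the optimum: budget uses 56 of 71 (slack = 15); design uses 129 of 134 (slack = 5); airtime uses 217 of 217 (binding); production uses 173 of 173 (binding).
Since budget, design are not tight, their duals are 0.
Dual feasibility on the basic columns requires 5·y_airtime + 5·y_production = 20, 6·y_airtime + 4·y_production = 19.
→ y_airtime = 1.5 and y_production = 2.5.
Shadow price of airtime = 1.5.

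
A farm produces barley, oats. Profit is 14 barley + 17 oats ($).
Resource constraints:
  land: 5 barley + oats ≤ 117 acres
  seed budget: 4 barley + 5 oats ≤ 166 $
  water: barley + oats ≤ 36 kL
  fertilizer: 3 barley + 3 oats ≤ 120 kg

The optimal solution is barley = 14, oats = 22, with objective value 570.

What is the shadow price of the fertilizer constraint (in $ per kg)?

Binding: seed budget and water. Non-binding: land (25 unused), fertilizer (12 unused).
Slack constraints have shadow price 0 (complementary slackness).
The binding rows give the dual system: 4·y_seed budget + 1·y_water = 14 and 5·y_seed budget + 1·y_water = 17.
This yields shadow prices y_seed budget = 3, y_water = 2.
Shadow price of fertilizer = 0.

0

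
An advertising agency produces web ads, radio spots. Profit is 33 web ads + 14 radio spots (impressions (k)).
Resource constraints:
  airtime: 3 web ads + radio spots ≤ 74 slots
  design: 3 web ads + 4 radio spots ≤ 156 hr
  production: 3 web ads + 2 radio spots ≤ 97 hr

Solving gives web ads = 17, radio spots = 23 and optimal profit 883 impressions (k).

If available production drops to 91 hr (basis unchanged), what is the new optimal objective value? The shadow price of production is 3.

Δb = -6, so new z* = 883 + (3)·(-6) = 883 − 18 = 865.

865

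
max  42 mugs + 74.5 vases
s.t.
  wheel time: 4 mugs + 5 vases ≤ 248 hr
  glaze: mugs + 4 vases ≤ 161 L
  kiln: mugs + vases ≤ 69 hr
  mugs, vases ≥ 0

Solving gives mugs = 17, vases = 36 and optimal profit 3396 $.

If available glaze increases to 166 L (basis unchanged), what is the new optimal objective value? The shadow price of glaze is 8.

Δb = 5, so new z* = 3396 + (8)·(5) = 3396 + 40 = 3436.

3436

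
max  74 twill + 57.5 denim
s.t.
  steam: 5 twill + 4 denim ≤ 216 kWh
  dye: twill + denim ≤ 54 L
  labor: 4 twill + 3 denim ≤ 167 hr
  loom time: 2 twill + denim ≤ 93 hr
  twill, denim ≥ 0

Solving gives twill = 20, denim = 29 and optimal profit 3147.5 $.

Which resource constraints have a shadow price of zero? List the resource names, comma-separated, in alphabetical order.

dye, loom time

steam: 216/216 (binding)
dye: 49/54 (slack 5)
labor: 167/167 (binding)
loom time: 69/93 (slack 24)
By complementary slackness, a constraint with positive slack has shadow price 0 → dye, loom time.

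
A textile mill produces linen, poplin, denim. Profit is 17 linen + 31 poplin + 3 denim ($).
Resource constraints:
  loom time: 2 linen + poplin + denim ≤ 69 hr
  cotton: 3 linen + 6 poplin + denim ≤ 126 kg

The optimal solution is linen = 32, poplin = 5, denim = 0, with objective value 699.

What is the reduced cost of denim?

-3

Both loom time and cotton are binding at x*.
From A_Bᵀ y = c: 2·y_loom time + 3·y_cotton = 17; 1·y_loom time + 6·y_cotton = 31.
→ y_loom time = 1 and y_cotton = 5.
Reduced cost of denim: c₃ − yᵀa₃ = 3 − (1·1 + 5·1) = 3 − 6 = -3.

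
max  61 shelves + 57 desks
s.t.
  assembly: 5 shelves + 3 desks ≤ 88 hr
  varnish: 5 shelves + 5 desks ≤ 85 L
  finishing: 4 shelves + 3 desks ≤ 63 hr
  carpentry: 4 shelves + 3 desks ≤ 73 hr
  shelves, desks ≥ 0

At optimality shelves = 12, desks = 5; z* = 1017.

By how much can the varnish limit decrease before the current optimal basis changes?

Binding constraints: varnish, finishing. The basis is B = [[5,5],[4,3]] with det -5.
Per unit decrease in varnish, x* moves by d = (0.6, -0.8).
The basis stays optimal until desks reaches 0; allowable decrease = 6.25 L.

6.25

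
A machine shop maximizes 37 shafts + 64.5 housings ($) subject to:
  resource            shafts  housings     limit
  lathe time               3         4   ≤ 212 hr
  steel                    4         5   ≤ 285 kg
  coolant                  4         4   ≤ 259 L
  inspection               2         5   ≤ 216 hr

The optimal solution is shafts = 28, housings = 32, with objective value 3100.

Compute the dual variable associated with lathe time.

8

Check each constraint at x*: lathe time 212/212 (tight); steel 272/285 (slack 13); coolant 240/259 (slack 19); inspection 216/216 (tight).
Since steel, coolant are not tight, their duals are 0.
From A_Bᵀ y = c: 3·y_lathe time + 2·y_inspection = 37; 4·y_lathe time + 5·y_inspection = 64.5.
This yields shadow prices y_lathe time = 8, y_inspection = 6.5.
Shadow price of lathe time = 8.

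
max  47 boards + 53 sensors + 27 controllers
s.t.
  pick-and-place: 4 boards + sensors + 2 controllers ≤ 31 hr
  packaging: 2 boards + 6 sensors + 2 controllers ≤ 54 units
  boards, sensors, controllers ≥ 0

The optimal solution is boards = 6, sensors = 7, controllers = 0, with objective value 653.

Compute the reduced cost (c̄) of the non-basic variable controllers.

Both pick-and-place and packaging are binding at x*.
The binding rows give the dual system: 4·y_pick-and-place + 2·y_packaging = 47 and 1·y_pick-and-place + 6·y_packaging = 53.
→ y_pick-and-place = 8 and y_packaging = 7.5.
Reduced cost of controllers: c₃ − yᵀa₃ = 27 − (8·2 + 7.5·2) = 27 − 31 = -4.

-4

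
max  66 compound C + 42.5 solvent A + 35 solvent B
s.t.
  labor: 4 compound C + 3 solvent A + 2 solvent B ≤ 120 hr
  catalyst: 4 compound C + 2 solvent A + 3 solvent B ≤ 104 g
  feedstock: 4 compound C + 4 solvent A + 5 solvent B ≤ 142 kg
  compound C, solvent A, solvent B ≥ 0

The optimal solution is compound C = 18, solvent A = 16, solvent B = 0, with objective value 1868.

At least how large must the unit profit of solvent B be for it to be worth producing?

At the optimum: labor uses 120 of 120 (binding); catalyst uses 104 of 104 (binding); feedstock uses 136 of 142 (slack = 6).
By complementary slackness, y = 0 for the non-binding constraint.
Dual feasibility on the basic columns requires 4·y_labor + 4·y_catalyst = 66, 3·y_labor + 2·y_catalyst = 42.5.
Solving: y_labor = 9.5, y_catalyst = 7.
solvent B enters the basis when its profit ≥ yᵀa₃ = 9.5·2 + 7·3 = 40.

40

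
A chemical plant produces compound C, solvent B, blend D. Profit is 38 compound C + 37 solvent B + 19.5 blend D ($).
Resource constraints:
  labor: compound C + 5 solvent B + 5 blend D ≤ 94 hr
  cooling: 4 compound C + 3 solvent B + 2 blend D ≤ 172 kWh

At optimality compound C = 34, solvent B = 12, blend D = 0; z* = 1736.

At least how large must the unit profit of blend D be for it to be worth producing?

At the optimum: labor uses 94 of 94 (binding); cooling uses 172 of 172 (binding).
Dual feasibility on the basic columns requires 1·y_labor + 4·y_cooling = 38, 5·y_labor + 3·y_cooling = 37.
→ y_labor = 2 and y_cooling = 9.
blend D enters the basis when its profit ≥ yᵀa₃ = 2·5 + 9·2 = 28.

28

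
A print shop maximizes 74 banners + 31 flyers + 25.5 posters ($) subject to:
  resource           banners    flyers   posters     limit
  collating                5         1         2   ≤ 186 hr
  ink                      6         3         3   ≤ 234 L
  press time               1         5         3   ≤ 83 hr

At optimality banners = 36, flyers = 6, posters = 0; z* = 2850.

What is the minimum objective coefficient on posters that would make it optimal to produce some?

Binding: collating and ink. Non-binding: press time (17 unused).
Slack constraints have shadow price 0 (complementary slackness).
From A_Bᵀ y = c: 5·y_collating + 6·y_ink = 74; 1·y_collating + 3·y_ink = 31.
→ y_collating = 4 and y_ink = 9.
posters enters the basis when its profit ≥ yᵀa₃ = 4·2 + 9·3 = 35.

35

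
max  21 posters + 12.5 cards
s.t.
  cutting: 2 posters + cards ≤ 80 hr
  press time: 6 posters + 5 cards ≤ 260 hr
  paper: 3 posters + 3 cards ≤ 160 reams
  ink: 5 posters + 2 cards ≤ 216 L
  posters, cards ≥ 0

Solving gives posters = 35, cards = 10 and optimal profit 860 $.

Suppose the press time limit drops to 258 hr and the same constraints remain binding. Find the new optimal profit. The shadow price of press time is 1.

858

Δb = -2, so new z* = 860 + (1)·(-2) = 860 − 2 = 858.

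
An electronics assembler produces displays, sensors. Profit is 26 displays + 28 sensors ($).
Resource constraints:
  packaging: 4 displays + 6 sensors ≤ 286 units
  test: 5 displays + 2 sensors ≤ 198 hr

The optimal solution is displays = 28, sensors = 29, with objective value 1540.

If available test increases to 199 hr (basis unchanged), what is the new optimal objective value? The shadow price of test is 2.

Δb = 1, so new z* = 1540 + (2)·(1) = 1540 + 2 = 1542.

1542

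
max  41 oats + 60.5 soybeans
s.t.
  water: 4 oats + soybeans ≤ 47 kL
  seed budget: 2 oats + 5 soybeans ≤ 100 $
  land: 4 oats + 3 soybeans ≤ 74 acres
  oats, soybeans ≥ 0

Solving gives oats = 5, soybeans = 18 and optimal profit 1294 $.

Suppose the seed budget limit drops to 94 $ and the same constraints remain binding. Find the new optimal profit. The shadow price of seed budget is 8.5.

Δb = -6, so new z* = 1294 + (8.5)·(-6) = 1294 − 51 = 1243.

1243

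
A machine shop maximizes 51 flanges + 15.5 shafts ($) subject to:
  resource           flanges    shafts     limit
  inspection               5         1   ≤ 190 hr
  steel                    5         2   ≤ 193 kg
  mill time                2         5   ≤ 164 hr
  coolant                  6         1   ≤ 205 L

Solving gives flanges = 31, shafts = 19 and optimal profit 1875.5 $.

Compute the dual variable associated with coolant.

At the optimum: inspection uses 174 of 190 (slack = 16); steel uses 193 of 193 (binding); mill time uses 157 of 164 (slack = 7); coolant uses 205 of 205 (binding).
Since inspection, mill time are not tight, their duals are 0.
Dual feasibility on the basic columns requires 5·y_steel + 6·y_coolant = 51, 2·y_steel + 1·y_coolant = 15.5.
Solving: y_steel = 6, y_coolant = 3.5.
Shadow price of coolant = 3.5.

3.5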